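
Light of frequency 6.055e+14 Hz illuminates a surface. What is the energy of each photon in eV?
2.5041 eV

Using E = hf:

E = hf = (6.626×10⁻³⁴ J·s)(6.055e+14 Hz)
E = 2.5041 eV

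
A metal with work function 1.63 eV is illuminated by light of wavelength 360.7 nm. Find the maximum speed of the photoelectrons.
7.9734e+05 m/s

First, find the maximum kinetic energy:
E_photon = hc/λ = 3.4373 eV
KE_max = E_photon - φ = 3.4373 - 1.63 = 1.8073 eV

Convert to Joules: KE_max = 1.8073 × 1.602×10⁻¹⁹ J = 2.8956e-19 J

Then use KE = ½mv² to find velocity:
v = √(2·KE/m) = √(2 × 2.8956e-19 J / 9.109e-31 kg)
v = 7.9734e+05 m/s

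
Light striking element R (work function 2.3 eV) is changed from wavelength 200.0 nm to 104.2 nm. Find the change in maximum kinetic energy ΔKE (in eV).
5.6995 eV

Using Einstein's equation: KE_max = hc/λ - φ

For λ₁ = 200.0 nm:
KE₁ = hc/λ₁ - φ = 6.1992 - 2.3 = 3.8992 eV

For λ₂ = 104.2 nm:
KE₂ = hc/λ₂ - φ = 11.8987 - 2.3 = 9.5987 eV

Change in KE:
ΔKE = KE₂ - KE₁ = 9.5987 - 3.8992 = 5.6995 eV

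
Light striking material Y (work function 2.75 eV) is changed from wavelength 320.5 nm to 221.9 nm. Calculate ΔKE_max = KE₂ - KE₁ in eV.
1.7189 eV

Using Einstein's equation: KE_max = hc/λ - φ

For λ₁ = 320.5 nm:
KE₁ = hc/λ₁ - φ = 3.8685 - 2.75 = 1.1185 eV

For λ₂ = 221.9 nm:
KE₂ = hc/λ₂ - φ = 5.5874 - 2.75 = 2.8374 eV

Change in KE:
ΔKE = KE₂ - KE₁ = 2.8374 - 1.1185 = 1.7189 eV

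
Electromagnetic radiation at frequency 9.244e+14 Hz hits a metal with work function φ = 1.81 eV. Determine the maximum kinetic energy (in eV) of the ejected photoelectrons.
2.0130 eV

Using Einstein's photoelectric equation: KE_max = hf - φ

First, calculate the photon energy:
E_photon = hf = (6.626×10⁻³⁴ J·s)(9.244e+14 Hz)
E_photon = 3.8230 eV

Then, the maximum kinetic energy:
KE_max = E_photon - φ = 3.8230 eV - 1.81 eV = 2.0130 eV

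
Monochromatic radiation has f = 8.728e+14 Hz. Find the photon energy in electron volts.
3.6096 eV

Using E = hf:

E = hf = (6.626×10⁻³⁴ J·s)(8.728e+14 Hz)
E = 3.6096 eV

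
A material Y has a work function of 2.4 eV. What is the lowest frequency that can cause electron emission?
5.8032e+14 Hz

The threshold frequency is when the photon energy equals the work function:
hf₀ = φ

Solving for f₀:
f₀ = φ/h = (2.4 eV × 1.602×10⁻¹⁹ J/eV) / (6.626×10⁻³⁴ J·s)
f₀ = 5.8032e+14 Hz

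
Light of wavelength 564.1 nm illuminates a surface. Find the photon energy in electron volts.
2.1979 eV

Using E = hf = hc/λ:

E = hc/λ = (6.626×10⁻³⁴ J·s)(3×10⁸ m/s) / (564.1×10⁻⁹ m)
E = 2.1979 eV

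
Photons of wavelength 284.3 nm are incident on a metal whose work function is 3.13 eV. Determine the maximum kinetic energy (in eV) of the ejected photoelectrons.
1.2310 eV

Using Einstein's photoelectric equation: KE_max = hf - φ = hc/λ - φ

First, calculate the photon energy:
E_photon = hc/λ = (6.626×10⁻³⁴ J·s)(3×10⁸ m/s) / (284.3×10⁻⁹ m)
E_photon = 4.3610 eV

Then, the maximum kinetic energy:
KE_max = E_photon - φ = 4.3610 eV - 3.13 eV = 1.2310 eV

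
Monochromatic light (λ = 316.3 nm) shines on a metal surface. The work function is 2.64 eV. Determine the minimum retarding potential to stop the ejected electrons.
1.2798 V

The stopping potential V_s satisfies: eV_s = KE_max

First, find KE_max using Einstein's equation:
E_photon = hc/λ = 3.9198 eV
KE_max = E_photon - φ = 3.9198 - 2.64 = 1.2798 eV

Since eV_s = KE_max:
V_s = KE_max/e = 1.2798 V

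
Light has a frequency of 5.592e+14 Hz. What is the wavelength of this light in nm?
536.11 nm

Using the wave equation: c = fλ

Solving for wavelength:
λ = c/f = (3×10⁸ m/s) / (5.592e+14 Hz)
λ = 536.11 nm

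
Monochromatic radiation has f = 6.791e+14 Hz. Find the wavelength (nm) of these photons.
441.46 nm

Using the wave equation: c = fλ

Solving for wavelength:
λ = c/f = (3×10⁸ m/s) / (6.791e+14 Hz)
λ = 441.46 nm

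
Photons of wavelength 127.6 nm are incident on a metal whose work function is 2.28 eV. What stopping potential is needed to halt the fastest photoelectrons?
7.4366 V

The stopping potential V_s satisfies: eV_s = KE_max

First, find KE_max using Einstein's equation:
E_photon = hc/λ = 9.7166 eV
KE_max = E_photon - φ = 9.7166 - 2.28 = 7.4366 eV

Since eV_s = KE_max:
V_s = KE_max/e = 7.4366 V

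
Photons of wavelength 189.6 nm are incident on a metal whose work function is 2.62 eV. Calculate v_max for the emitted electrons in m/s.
1.1742e+06 m/s

First, find the maximum kinetic energy:
E_photon = hc/λ = 6.5393 eV
KE_max = E_photon - φ = 6.5393 - 2.62 = 3.9193 eV

Convert to Joules: KE_max = 3.9193 × 1.602×10⁻¹⁹ J = 6.2793e-19 J

Then use KE = ½mv² to find velocity:
v = √(2·KE/m) = √(2 × 6.2793e-19 J / 9.109e-31 kg)
v = 1.1742e+06 m/s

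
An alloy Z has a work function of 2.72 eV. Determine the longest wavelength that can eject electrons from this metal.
455.82 nm

The threshold wavelength is when the photon energy equals the work function:
hc/λ₀ = φ

Solving for λ₀:
λ₀ = hc/φ = (6.626×10⁻³⁴ J·s)(3×10⁸ m/s) / (2.72 eV × 1.602×10⁻¹⁹ J/eV)
λ₀ = 455.82 nm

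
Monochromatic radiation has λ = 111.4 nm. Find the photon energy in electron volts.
11.1296 eV

Using E = hf = hc/λ:

E = hc/λ = (6.626×10⁻³⁴ J·s)(3×10⁸ m/s) / (111.4×10⁻⁹ m)
E = 11.1296 eV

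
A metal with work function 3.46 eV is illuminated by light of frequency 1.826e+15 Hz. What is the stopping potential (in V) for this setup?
4.0917 V

The stopping potential V_s satisfies: eV_s = KE_max

First, find KE_max using Einstein's equation:
E_photon = hf = (6.626×10⁻³⁴ J·s)(1.826e+15 Hz) = 7.5517 eV
KE_max = E_photon - φ = 7.5517 - 3.46 = 4.0917 eV

Since eV_s = KE_max:
V_s = KE_max/e = 4.0917 V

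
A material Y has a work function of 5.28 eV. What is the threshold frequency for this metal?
1.2767e+15 Hz

The threshold frequency is when the photon energy equals the work function:
hf₀ = φ

Solving for f₀:
f₀ = φ/h = (5.28 eV × 1.602×10⁻¹⁹ J/eV) / (6.626×10⁻³⁴ J·s)
f₀ = 1.2767e+15 Hz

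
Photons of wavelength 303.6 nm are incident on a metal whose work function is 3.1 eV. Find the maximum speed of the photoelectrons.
5.8827e+05 m/s

First, find the maximum kinetic energy:
E_photon = hc/λ = 4.0838 eV
KE_max = E_photon - φ = 4.0838 - 3.1 = 0.9838 eV

Convert to Joules: KE_max = 0.9838 × 1.602×10⁻¹⁹ J = 1.5762e-19 J

Then use KE = ½mv² to find velocity:
v = √(2·KE/m) = √(2 × 1.5762e-19 J / 9.109e-31 kg)
v = 5.8827e+05 m/s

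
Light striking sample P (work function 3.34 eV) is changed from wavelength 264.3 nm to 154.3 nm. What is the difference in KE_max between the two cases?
3.3442 eV

Using Einstein's equation: KE_max = hc/λ - φ

For λ₁ = 264.3 nm:
KE₁ = hc/λ₁ - φ = 4.6910 - 3.34 = 1.3510 eV

For λ₂ = 154.3 nm:
KE₂ = hc/λ₂ - φ = 8.0353 - 3.34 = 4.6953 eV

Change in KE:
ΔKE = KE₂ - KE₁ = 4.6953 - 1.3510 = 3.3442 eV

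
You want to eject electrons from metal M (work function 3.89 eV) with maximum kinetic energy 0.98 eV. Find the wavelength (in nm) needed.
254.59 nm

From Einstein's equation: KE_max = hc/λ - φ

Rearranging for λ:
hc/λ = KE_max + φ
λ = hc/(KE_max + φ)

Required photon energy:
E_photon = KE_max + φ = 0.98 + 3.89 = 4.87 eV

Required wavelength:
λ = hc/E_photon = (6.626×10⁻³⁴)(3×10⁸) / (4.87 × 1.602×10⁻¹⁹)
λ = 254.59 nm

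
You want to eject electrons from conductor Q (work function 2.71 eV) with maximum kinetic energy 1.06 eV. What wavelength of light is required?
328.87 nm

From Einstein's equation: KE_max = hc/λ - φ

Rearranging for λ:
hc/λ = KE_max + φ
λ = hc/(KE_max + φ)

Required photon energy:
E_photon = KE_max + φ = 1.06 + 2.71 = 3.77 eV

Required wavelength:
λ = hc/E_photon = (6.626×10⁻³⁴)(3×10⁸) / (3.77 × 1.602×10⁻¹⁹)
λ = 328.87 nm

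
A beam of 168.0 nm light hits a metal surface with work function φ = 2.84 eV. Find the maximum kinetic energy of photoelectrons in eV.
4.5400 eV

Using Einstein's photoelectric equation: KE_max = hf - φ = hc/λ - φ

First, calculate the photon energy:
E_photon = hc/λ = (6.626×10⁻³⁴ J·s)(3×10⁸ m/s) / (168.0×10⁻⁹ m)
E_photon = 7.3800 eV

Then, the maximum kinetic energy:
KE_max = E_photon - φ = 7.3800 eV - 2.84 eV = 4.5400 eV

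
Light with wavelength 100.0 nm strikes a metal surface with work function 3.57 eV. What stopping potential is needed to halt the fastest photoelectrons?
8.8284 V

The stopping potential V_s satisfies: eV_s = KE_max

First, find KE_max using Einstein's equation:
E_photon = hc/λ = 12.3984 eV
KE_max = E_photon - φ = 12.3984 - 3.57 = 8.8284 eV

Since eV_s = KE_max:
V_s = KE_max/e = 8.8284 V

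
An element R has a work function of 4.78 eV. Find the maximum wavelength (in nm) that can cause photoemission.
259.38 nm

The threshold wavelength is when the photon energy equals the work function:
hc/λ₀ = φ

Solving for λ₀:
λ₀ = hc/φ = (6.626×10⁻³⁴ J·s)(3×10⁸ m/s) / (4.78 eV × 1.602×10⁻¹⁹ J/eV)
λ₀ = 259.38 nm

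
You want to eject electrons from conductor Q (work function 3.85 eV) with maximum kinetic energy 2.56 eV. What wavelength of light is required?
193.42 nm

From Einstein's equation: KE_max = hc/λ - φ

Rearranging for λ:
hc/λ = KE_max + φ
λ = hc/(KE_max + φ)

Required photon energy:
E_photon = KE_max + φ = 2.56 + 3.85 = 6.41 eV

Required wavelength:
λ = hc/E_photon = (6.626×10⁻³⁴)(3×10⁸) / (6.41 × 1.602×10⁻¹⁹)
λ = 193.42 nm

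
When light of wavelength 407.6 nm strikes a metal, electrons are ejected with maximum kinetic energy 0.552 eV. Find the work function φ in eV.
2.49 eV

From Einstein's photoelectric equation: KE_max = hf - φ = hc/λ - φ

Rearranging for φ:
φ = hc/λ - KE_max

Calculate photon energy:
E_photon = hc/λ = 3.0418 eV

Therefore:
φ = 3.0418 - 0.552 = 2.49 eV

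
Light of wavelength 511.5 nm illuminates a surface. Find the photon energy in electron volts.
2.4239 eV

Using E = hf = hc/λ:

E = hc/λ = (6.626×10⁻³⁴ J·s)(3×10⁸ m/s) / (511.5×10⁻⁹ m)
E = 2.4239 eV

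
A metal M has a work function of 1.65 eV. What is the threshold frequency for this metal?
3.9897e+14 Hz

The threshold frequency is when the photon energy equals the work function:
hf₀ = φ

Solving for f₀:
f₀ = φ/h = (1.65 eV × 1.602×10⁻¹⁹ J/eV) / (6.626×10⁻³⁴ J·s)
f₀ = 3.9897e+14 Hz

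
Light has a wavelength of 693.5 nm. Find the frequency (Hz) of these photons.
4.3229e+14 Hz

Using the wave equation: c = fλ

Solving for frequency:
f = c/λ = (3×10⁸ m/s) / (693.5×10⁻⁹ m)
f = 4.3229e+14 Hz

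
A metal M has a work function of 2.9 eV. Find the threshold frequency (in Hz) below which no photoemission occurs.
7.0122e+14 Hz

The threshold frequency is when the photon energy equals the work function:
hf₀ = φ

Solving for f₀:
f₀ = φ/h = (2.9 eV × 1.602×10⁻¹⁹ J/eV) / (6.626×10⁻³⁴ J·s)
f₀ = 7.0122e+14 Hz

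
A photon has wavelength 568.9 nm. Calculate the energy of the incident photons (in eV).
2.1794 eV

Using E = hf = hc/λ:

E = hc/λ = (6.626×10⁻³⁴ J·s)(3×10⁸ m/s) / (568.9×10⁻⁹ m)
E = 2.1794 eV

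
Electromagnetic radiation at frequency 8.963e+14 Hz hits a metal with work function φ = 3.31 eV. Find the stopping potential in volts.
0.3968 V

The stopping potential V_s satisfies: eV_s = KE_max

First, find KE_max using Einstein's equation:
E_photon = hf = (6.626×10⁻³⁴ J·s)(8.963e+14 Hz) = 3.7068 eV
KE_max = E_photon - φ = 3.7068 - 3.31 = 0.3968 eV

Since eV_s = KE_max:
V_s = KE_max/e = 0.3968 V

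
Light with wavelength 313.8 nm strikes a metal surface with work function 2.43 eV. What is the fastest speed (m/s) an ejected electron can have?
7.3147e+05 m/s

First, find the maximum kinetic energy:
E_photon = hc/λ = 3.9511 eV
KE_max = E_photon - φ = 3.9511 - 2.43 = 1.5211 eV

Convert to Joules: KE_max = 1.5211 × 1.602×10⁻¹⁹ J = 2.4370e-19 J

Then use KE = ½mv² to find velocity:
v = √(2·KE/m) = √(2 × 2.4370e-19 J / 9.109e-31 kg)
v = 7.3147e+05 m/s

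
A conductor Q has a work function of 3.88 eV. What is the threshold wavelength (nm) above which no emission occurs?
319.55 nm

The threshold wavelength is when the photon energy equals the work function:
hc/λ₀ = φ

Solving for λ₀:
λ₀ = hc/φ = (6.626×10⁻³⁴ J·s)(3×10⁸ m/s) / (3.88 eV × 1.602×10⁻¹⁹ J/eV)
λ₀ = 319.55 nm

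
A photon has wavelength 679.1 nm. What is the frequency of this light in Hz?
4.4146e+14 Hz

Using the wave equation: c = fλ

Solving for frequency:
f = c/λ = (3×10⁸ m/s) / (679.1×10⁻⁹ m)
f = 4.4146e+14 Hz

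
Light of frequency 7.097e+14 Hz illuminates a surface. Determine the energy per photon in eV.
2.9351 eV

Using E = hf:

E = hf = (6.626×10⁻³⁴ J·s)(7.097e+14 Hz)
E = 2.9351 eV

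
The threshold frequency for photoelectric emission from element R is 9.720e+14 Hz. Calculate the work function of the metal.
4.02 eV

At the threshold frequency, photon energy equals work function:
φ = hf₀

Calculating:
φ = (6.626×10⁻³⁴ J·s)(9.720e+14 Hz)
φ = 4.02 eV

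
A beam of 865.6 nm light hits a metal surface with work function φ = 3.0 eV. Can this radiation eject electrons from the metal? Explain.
No

For photoemission, the photon energy must exceed the work function.

Photon energy: E = hc/λ = 1.4323 eV
Work function: φ = 3.0 eV

Since E_photon (1.4323 eV) < φ (3.0 eV), photoemission will NOT occur.
The threshold wavelength is λ₀ = hc/φ = 413.3 nm.
Since 865.6 nm > 413.3 nm, the photons lack sufficient energy.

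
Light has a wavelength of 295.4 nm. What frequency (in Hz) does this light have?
1.0149e+15 Hz

Using the wave equation: c = fλ

Solving for frequency:
f = c/λ = (3×10⁸ m/s) / (295.4×10⁻⁹ m)
f = 1.0149e+15 Hz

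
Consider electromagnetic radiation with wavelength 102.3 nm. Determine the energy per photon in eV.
12.1197 eV

Using E = hf = hc/λ:

E = hc/λ = (6.626×10⁻³⁴ J·s)(3×10⁸ m/s) / (102.3×10⁻⁹ m)
E = 12.1197 eV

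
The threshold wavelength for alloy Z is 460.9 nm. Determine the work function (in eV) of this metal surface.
2.69 eV

At the threshold wavelength, photon energy equals work function:
φ = hc/λ₀

Calculating:
φ = (6.626×10⁻³⁴ J·s)(3×10⁸ m/s) / (460.9×10⁻⁹ m)
φ = 2.69 eV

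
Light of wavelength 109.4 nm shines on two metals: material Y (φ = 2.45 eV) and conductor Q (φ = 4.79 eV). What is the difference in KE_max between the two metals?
2.3400 eV

Using KE_max = hc/λ - φ for each metal:

Photon energy: E = hc/λ = 11.3331 eV

For material Y (φ₁ = 2.45 eV):
KE₁ = E - φ₁ = 11.3331 - 2.45 = 8.8831 eV

For conductor Q (φ₂ = 4.79 eV):
KE₂ = E - φ₂ = 11.3331 - 4.79 = 6.5431 eV

Difference:
ΔKE = KE₁ - KE₂ = 8.8831 - 6.5431 = 2.3400 eV

Note: The difference equals the difference in work functions: 4.79 - 2.45 = 2.34 eV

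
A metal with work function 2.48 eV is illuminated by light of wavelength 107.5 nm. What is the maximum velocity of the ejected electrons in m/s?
1.7846e+06 m/s

First, find the maximum kinetic energy:
E_photon = hc/λ = 11.5334 eV
KE_max = E_photon - φ = 11.5334 - 2.48 = 9.0534 eV

Convert to Joules: KE_max = 9.0534 × 1.602×10⁻¹⁹ J = 1.4505e-18 J

Then use KE = ½mv² to find velocity:
v = √(2·KE/m) = √(2 × 1.4505e-18 J / 9.109e-31 kg)
v = 1.7846e+06 m/s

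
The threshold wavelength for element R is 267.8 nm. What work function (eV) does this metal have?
4.63 eV

At the threshold wavelength, photon energy equals work function:
φ = hc/λ₀

Calculating:
φ = (6.626×10⁻³⁴ J·s)(3×10⁸ m/s) / (267.8×10⁻⁹ m)
φ = 4.63 eV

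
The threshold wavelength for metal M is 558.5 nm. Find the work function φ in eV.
2.22 eV

At the threshold wavelength, photon energy equals work function:
φ = hc/λ₀

Calculating:
φ = (6.626×10⁻³⁴ J·s)(3×10⁸ m/s) / (558.5×10⁻⁹ m)
φ = 2.22 eV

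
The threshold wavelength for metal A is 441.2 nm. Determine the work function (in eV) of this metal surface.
2.81 eV

At the threshold wavelength, photon energy equals work function:
φ = hc/λ₀

Calculating:
φ = (6.626×10⁻³⁴ J·s)(3×10⁸ m/s) / (441.2×10⁻⁹ m)
φ = 2.81 eV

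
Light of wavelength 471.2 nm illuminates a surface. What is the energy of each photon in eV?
2.6312 eV

Using E = hf = hc/λ:

E = hc/λ = (6.626×10⁻³⁴ J·s)(3×10⁸ m/s) / (471.2×10⁻⁹ m)
E = 2.6312 eV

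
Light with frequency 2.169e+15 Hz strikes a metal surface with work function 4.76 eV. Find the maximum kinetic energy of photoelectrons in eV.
4.2103 eV

Using Einstein's photoelectric equation: KE_max = hf - φ

First, calculate the photon energy:
E_photon = hf = (6.626×10⁻³⁴ J·s)(2.169e+15 Hz)
E_photon = 8.9703 eV

Then, the maximum kinetic energy:
KE_max = E_photon - φ = 8.9703 eV - 4.76 eV = 4.2103 eV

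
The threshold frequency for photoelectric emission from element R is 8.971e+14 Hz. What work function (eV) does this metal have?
3.71 eV

At the threshold frequency, photon energy equals work function:
φ = hf₀

Calculating:
φ = (6.626×10⁻³⁴ J·s)(8.971e+14 Hz)
φ = 3.71 eV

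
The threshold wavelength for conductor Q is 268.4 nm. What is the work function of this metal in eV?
4.62 eV

At the threshold wavelength, photon energy equals work function:
φ = hc/λ₀

Calculating:
φ = (6.626×10⁻³⁴ J·s)(3×10⁸ m/s) / (268.4×10⁻⁹ m)
φ = 4.62 eV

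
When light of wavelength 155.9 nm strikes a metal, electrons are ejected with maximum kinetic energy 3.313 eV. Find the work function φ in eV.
4.64 eV

From Einstein's photoelectric equation: KE_max = hf - φ = hc/λ - φ

Rearranging for φ:
φ = hc/λ - KE_max

Calculate photon energy:
E_photon = hc/λ = 7.9528 eV

Therefore:
φ = 7.9528 - 3.313 = 4.64 eV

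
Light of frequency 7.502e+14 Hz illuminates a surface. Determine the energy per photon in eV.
3.1026 eV

Using E = hf:

E = hf = (6.626×10⁻³⁴ J·s)(7.502e+14 Hz)
E = 3.1026 eV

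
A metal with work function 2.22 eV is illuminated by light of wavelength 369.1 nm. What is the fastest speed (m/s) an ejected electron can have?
6.3300e+05 m/s

First, find the maximum kinetic energy:
E_photon = hc/λ = 3.3591 eV
KE_max = E_photon - φ = 3.3591 - 2.22 = 1.1391 eV

Convert to Joules: KE_max = 1.1391 × 1.602×10⁻¹⁹ J = 1.8250e-19 J

Then use KE = ½mv² to find velocity:
v = √(2·KE/m) = √(2 × 1.8250e-19 J / 9.109e-31 kg)
v = 6.3300e+05 m/s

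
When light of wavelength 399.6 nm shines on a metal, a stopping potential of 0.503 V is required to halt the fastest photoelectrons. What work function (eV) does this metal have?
2.60 eV

The stopping potential gives the maximum kinetic energy: KE_max = eV_s = 0.503 eV

From Einstein's photoelectric equation: KE_max = hc/λ - φ
Rearranging: φ = hc/λ - KE_max

Calculate photon energy:
E_photon = hc/λ = (6.626×10⁻³⁴ J·s)(3×10⁸ m/s) / (399.6×10⁻⁹ m) = 3.1027 eV

Therefore:
φ = 3.1027 - 0.503 = 2.60 eV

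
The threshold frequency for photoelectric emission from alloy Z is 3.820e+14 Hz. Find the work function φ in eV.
1.58 eV

At the threshold frequency, photon energy equals work function:
φ = hf₀

Calculating:
φ = (6.626×10⁻³⁴ J·s)(3.820e+14 Hz)
φ = 1.58 eV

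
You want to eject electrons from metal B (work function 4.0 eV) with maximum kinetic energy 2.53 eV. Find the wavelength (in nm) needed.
189.87 nm

From Einstein's equation: KE_max = hc/λ - φ

Rearranging for λ:
hc/λ = KE_max + φ
λ = hc/(KE_max + φ)

Required photon energy:
E_photon = KE_max + φ = 2.53 + 4.0 = 6.53 eV

Required wavelength:
λ = hc/E_photon = (6.626×10⁻³⁴)(3×10⁸) / (6.53 × 1.602×10⁻¹⁹)
λ = 189.87 nm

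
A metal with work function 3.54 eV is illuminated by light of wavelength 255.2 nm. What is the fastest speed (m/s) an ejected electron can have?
6.8098e+05 m/s

First, find the maximum kinetic energy:
E_photon = hc/λ = 4.8583 eV
KE_max = E_photon - φ = 4.8583 - 3.54 = 1.3183 eV

Convert to Joules: KE_max = 1.3183 × 1.602×10⁻¹⁹ J = 2.1122e-19 J

Then use KE = ½mv² to find velocity:
v = √(2·KE/m) = √(2 × 2.1122e-19 J / 9.109e-31 kg)
v = 6.8098e+05 m/s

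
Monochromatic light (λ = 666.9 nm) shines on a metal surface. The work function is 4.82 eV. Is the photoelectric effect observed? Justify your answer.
No

For photoemission, the photon energy must exceed the work function.

Photon energy: E = hc/λ = 1.8591 eV
Work function: φ = 4.82 eV

Since E_photon (1.8591 eV) < φ (4.82 eV), photoemission will NOT occur.
The threshold wavelength is λ₀ = hc/φ = 257.2 nm.
Since 666.9 nm > 257.2 nm, the photons lack sufficient energy.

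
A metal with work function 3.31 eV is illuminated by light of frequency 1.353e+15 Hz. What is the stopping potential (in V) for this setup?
2.2856 V

The stopping potential V_s satisfies: eV_s = KE_max

First, find KE_max using Einstein's equation:
E_photon = hf = (6.626×10⁻³⁴ J·s)(1.353e+15 Hz) = 5.5956 eV
KE_max = E_photon - φ = 5.5956 - 3.31 = 2.2856 eV

Since eV_s = KE_max:
V_s = KE_max/e = 2.2856 V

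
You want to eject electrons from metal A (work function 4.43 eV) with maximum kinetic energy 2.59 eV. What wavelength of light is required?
176.62 nm

From Einstein's equation: KE_max = hc/λ - φ

Rearranging for λ:
hc/λ = KE_max + φ
λ = hc/(KE_max + φ)

Required photon energy:
E_photon = KE_max + φ = 2.59 + 4.43 = 7.02 eV

Required wavelength:
λ = hc/E_photon = (6.626×10⁻³⁴)(3×10⁸) / (7.02 × 1.602×10⁻¹⁹)
λ = 176.62 nm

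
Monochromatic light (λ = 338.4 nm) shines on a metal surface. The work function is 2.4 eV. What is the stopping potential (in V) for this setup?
1.2638 V

The stopping potential V_s satisfies: eV_s = KE_max

First, find KE_max using Einstein's equation:
E_photon = hc/λ = 3.6638 eV
KE_max = E_photon - φ = 3.6638 - 2.4 = 1.2638 eV

Since eV_s = KE_max:
V_s = KE_max/e = 1.2638 V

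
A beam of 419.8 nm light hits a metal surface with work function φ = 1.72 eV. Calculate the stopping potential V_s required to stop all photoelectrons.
1.2334 V

The stopping potential V_s satisfies: eV_s = KE_max

First, find KE_max using Einstein's equation:
E_photon = hc/λ = 2.9534 eV
KE_max = E_photon - φ = 2.9534 - 1.72 = 1.2334 eV

Since eV_s = KE_max:
V_s = KE_max/e = 1.2334 V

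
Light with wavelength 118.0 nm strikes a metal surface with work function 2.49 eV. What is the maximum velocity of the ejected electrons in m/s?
1.6793e+06 m/s

First, find the maximum kinetic energy:
E_photon = hc/λ = 10.5071 eV
KE_max = E_photon - φ = 10.5071 - 2.49 = 8.0171 eV

Convert to Joules: KE_max = 8.0171 × 1.602×10⁻¹⁹ J = 1.2845e-18 J

Then use KE = ½mv² to find velocity:
v = √(2·KE/m) = √(2 × 1.2845e-18 J / 9.109e-31 kg)
v = 1.6793e+06 m/s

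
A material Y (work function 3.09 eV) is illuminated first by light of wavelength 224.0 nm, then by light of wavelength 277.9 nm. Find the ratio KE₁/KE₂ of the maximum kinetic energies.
1.7828

Using Einstein's equation: KE_max = hc/λ - φ

For λ₁ = 224.0 nm:
E₁ = hc/λ₁ = 5.5350 eV
KE₁ = E₁ - φ = 5.5350 - 3.09 = 2.4450 eV

For λ₂ = 277.9 nm:
E₂ = hc/λ₂ = 4.4615 eV
KE₂ = E₂ - φ = 4.4615 - 3.09 = 1.3715 eV

Ratio: KE₁/KE₂ = 2.4450/1.3715 = 1.7828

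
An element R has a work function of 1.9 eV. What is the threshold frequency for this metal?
4.5942e+14 Hz

The threshold frequency is when the photon energy equals the work function:
hf₀ = φ

Solving for f₀:
f₀ = φ/h = (1.9 eV × 1.602×10⁻¹⁹ J/eV) / (6.626×10⁻³⁴ J·s)
f₀ = 4.5942e+14 Hz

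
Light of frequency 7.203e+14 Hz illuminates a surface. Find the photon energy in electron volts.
2.9789 eV

Using E = hf:

E = hf = (6.626×10⁻³⁴ J·s)(7.203e+14 Hz)
E = 2.9789 eV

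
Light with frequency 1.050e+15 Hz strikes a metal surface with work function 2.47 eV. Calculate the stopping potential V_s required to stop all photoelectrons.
1.8725 V

The stopping potential V_s satisfies: eV_s = KE_max

First, find KE_max using Einstein's equation:
E_photon = hf = (6.626×10⁻³⁴ J·s)(1.050e+15 Hz) = 4.3425 eV
KE_max = E_photon - φ = 4.3425 - 2.47 = 1.8725 eV

Since eV_s = KE_max:
V_s = KE_max/e = 1.8725 V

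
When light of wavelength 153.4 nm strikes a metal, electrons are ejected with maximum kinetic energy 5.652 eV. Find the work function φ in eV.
2.43 eV

From Einstein's photoelectric equation: KE_max = hf - φ = hc/λ - φ

Rearranging for φ:
φ = hc/λ - KE_max

Calculate photon energy:
E_photon = hc/λ = 8.0824 eV

Therefore:
φ = 8.0824 - 5.652 = 2.43 eV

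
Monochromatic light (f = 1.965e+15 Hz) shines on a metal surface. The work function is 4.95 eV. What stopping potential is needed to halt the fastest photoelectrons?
3.1766 V

The stopping potential V_s satisfies: eV_s = KE_max

First, find KE_max using Einstein's equation:
E_photon = hf = (6.626×10⁻³⁴ J·s)(1.965e+15 Hz) = 8.1266 eV
KE_max = E_photon - φ = 8.1266 - 4.95 = 3.1766 eV

Since eV_s = KE_max:
V_s = KE_max/e = 3.1766 V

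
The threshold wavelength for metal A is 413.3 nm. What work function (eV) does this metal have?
3.00 eV

At the threshold wavelength, photon energy equals work function:
φ = hc/λ₀

Calculating:
φ = (6.626×10⁻³⁴ J·s)(3×10⁸ m/s) / (413.3×10⁻⁹ m)
φ = 3.00 eV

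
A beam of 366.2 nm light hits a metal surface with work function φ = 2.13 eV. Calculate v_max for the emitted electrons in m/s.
6.6461e+05 m/s

First, find the maximum kinetic energy:
E_photon = hc/λ = 3.3857 eV
KE_max = E_photon - φ = 3.3857 - 2.13 = 1.2557 eV

Convert to Joules: KE_max = 1.2557 × 1.602×10⁻¹⁹ J = 2.0118e-19 J

Then use KE = ½mv² to find velocity:
v = √(2·KE/m) = √(2 × 2.0118e-19 J / 9.109e-31 kg)
v = 6.6461e+05 m/s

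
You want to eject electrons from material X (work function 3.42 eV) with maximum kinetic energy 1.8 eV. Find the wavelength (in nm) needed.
237.52 nm

From Einstein's equation: KE_max = hc/λ - φ

Rearranging for λ:
hc/λ = KE_max + φ
λ = hc/(KE_max + φ)

Required photon energy:
E_photon = KE_max + φ = 1.8 + 3.42 = 5.22 eV

Required wavelength:
λ = hc/E_photon = (6.626×10⁻³⁴)(3×10⁸) / (5.22 × 1.602×10⁻¹⁹)
λ = 237.52 nm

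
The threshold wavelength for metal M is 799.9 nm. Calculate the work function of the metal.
1.55 eV

At the threshold wavelength, photon energy equals work function:
φ = hc/λ₀

Calculating:
φ = (6.626×10⁻³⁴ J·s)(3×10⁸ m/s) / (799.9×10⁻⁹ m)
φ = 1.55 eV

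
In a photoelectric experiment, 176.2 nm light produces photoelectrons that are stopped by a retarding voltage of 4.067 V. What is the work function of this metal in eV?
2.97 eV

The stopping potential gives the maximum kinetic energy: KE_max = eV_s = 4.067 eV

From Einstein's photoelectric equation: KE_max = hc/λ - φ
Rearranging: φ = hc/λ - KE_max

Calculate photon energy:
E_photon = hc/λ = (6.626×10⁻³⁴ J·s)(3×10⁸ m/s) / (176.2×10⁻⁹ m) = 7.0366 eV

Therefore:
φ = 7.0366 - 4.067 = 2.97 eV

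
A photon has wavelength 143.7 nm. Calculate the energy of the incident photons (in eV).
8.6280 eV

Using E = hf = hc/λ:

E = hc/λ = (6.626×10⁻³⁴ J·s)(3×10⁸ m/s) / (143.7×10⁻⁹ m)
E = 8.6280 eV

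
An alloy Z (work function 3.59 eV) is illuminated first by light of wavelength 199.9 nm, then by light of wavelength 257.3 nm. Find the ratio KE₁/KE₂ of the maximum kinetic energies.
2.1261

Using Einstein's equation: KE_max = hc/λ - φ

For λ₁ = 199.9 nm:
E₁ = hc/λ₁ = 6.2023 eV
KE₁ = E₁ - φ = 6.2023 - 3.59 = 2.6123 eV

For λ₂ = 257.3 nm:
E₂ = hc/λ₂ = 4.8187 eV
KE₂ = E₂ - φ = 4.8187 - 3.59 = 1.2287 eV

Ratio: KE₁/KE₂ = 2.6123/1.2287 = 2.1261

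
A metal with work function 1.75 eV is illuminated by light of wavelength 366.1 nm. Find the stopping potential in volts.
1.6366 V

The stopping potential V_s satisfies: eV_s = KE_max

First, find KE_max using Einstein's equation:
E_photon = hc/λ = 3.3866 eV
KE_max = E_photon - φ = 3.3866 - 1.75 = 1.6366 eV

Since eV_s = KE_max:
V_s = KE_max/e = 1.6366 V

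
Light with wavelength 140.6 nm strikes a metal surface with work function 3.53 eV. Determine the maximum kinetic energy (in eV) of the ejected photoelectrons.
5.2882 eV

Using Einstein's photoelectric equation: KE_max = hf - φ = hc/λ - φ

First, calculate the photon energy:
E_photon = hc/λ = (6.626×10⁻³⁴ J·s)(3×10⁸ m/s) / (140.6×10⁻⁹ m)
E_photon = 8.8182 eV

Then, the maximum kinetic energy:
KE_max = E_photon - φ = 8.8182 eV - 3.53 eV = 5.2882 eV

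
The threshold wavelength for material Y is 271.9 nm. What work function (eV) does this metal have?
4.56 eV

At the threshold wavelength, photon energy equals work function:
φ = hc/λ₀

Calculating:
φ = (6.626×10⁻³⁴ J·s)(3×10⁸ m/s) / (271.9×10⁻⁹ m)
φ = 4.56 eV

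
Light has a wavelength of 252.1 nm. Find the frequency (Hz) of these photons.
1.1892e+15 Hz

Using the wave equation: c = fλ

Solving for frequency:
f = c/λ = (3×10⁸ m/s) / (252.1×10⁻⁹ m)
f = 1.1892e+15 Hz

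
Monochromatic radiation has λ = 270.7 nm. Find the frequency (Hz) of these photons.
1.1075e+15 Hz

Using the wave equation: c = fλ

Solving for frequency:
f = c/λ = (3×10⁸ m/s) / (270.7×10⁻⁹ m)
f = 1.1075e+15 Hz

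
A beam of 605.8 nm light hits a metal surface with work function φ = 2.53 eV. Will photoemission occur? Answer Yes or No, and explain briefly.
No

For photoemission, the photon energy must exceed the work function.

Photon energy: E = hc/λ = 2.0466 eV
Work function: φ = 2.53 eV

Since E_photon (2.0466 eV) < φ (2.53 eV), photoemission will NOT occur.
The threshold wavelength is λ₀ = hc/φ = 490.1 nm.
Since 605.8 nm > 490.1 nm, the photons lack sufficient energy.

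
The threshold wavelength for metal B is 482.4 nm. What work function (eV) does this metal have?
2.57 eV

At the threshold wavelength, photon energy equals work function:
φ = hc/λ₀

Calculating:
φ = (6.626×10⁻³⁴ J·s)(3×10⁸ m/s) / (482.4×10⁻⁹ m)
φ = 2.57 eV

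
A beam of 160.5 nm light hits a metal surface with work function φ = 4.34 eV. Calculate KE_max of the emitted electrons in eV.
3.3849 eV

Using Einstein's photoelectric equation: KE_max = hf - φ = hc/λ - φ

First, calculate the photon energy:
E_photon = hc/λ = (6.626×10⁻³⁴ J·s)(3×10⁸ m/s) / (160.5×10⁻⁹ m)
E_photon = 7.7249 eV

Then, the maximum kinetic energy:
KE_max = E_photon - φ = 7.7249 eV - 4.34 eV = 3.3849 eV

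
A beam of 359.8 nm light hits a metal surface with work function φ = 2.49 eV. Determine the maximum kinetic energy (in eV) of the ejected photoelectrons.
0.9559 eV

Using Einstein's photoelectric equation: KE_max = hf - φ = hc/λ - φ

First, calculate the photon energy:
E_photon = hc/λ = (6.626×10⁻³⁴ J·s)(3×10⁸ m/s) / (359.8×10⁻⁹ m)
E_photon = 3.4459 eV

Then, the maximum kinetic energy:
KE_max = E_photon - φ = 3.4459 eV - 2.49 eV = 0.9559 eV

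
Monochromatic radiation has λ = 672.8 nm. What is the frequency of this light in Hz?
4.4559e+14 Hz

Using the wave equation: c = fλ

Solving for frequency:
f = c/λ = (3×10⁸ m/s) / (672.8×10⁻⁹ m)
f = 4.4559e+14 Hz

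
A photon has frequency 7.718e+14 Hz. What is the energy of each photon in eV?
3.1919 eV

Using E = hf:

E = hf = (6.626×10⁻³⁴ J·s)(7.718e+14 Hz)
E = 3.1919 eV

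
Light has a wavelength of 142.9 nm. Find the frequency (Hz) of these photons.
2.0979e+15 Hz

Using the wave equation: c = fλ

Solving for frequency:
f = c/λ = (3×10⁸ m/s) / (142.9×10⁻⁹ m)
f = 2.0979e+15 Hz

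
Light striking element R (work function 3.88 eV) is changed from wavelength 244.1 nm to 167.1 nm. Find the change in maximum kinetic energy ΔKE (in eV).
2.3405 eV

Using Einstein's equation: KE_max = hc/λ - φ

For λ₁ = 244.1 nm:
KE₁ = hc/λ₁ - φ = 5.0792 - 3.88 = 1.1992 eV

For λ₂ = 167.1 nm:
KE₂ = hc/λ₂ - φ = 7.4198 - 3.88 = 3.5398 eV

Change in KE:
ΔKE = KE₂ - KE₁ = 3.5398 - 1.1992 = 2.3405 eV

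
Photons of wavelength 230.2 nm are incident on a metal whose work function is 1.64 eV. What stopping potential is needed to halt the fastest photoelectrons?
3.7459 V

The stopping potential V_s satisfies: eV_s = KE_max

First, find KE_max using Einstein's equation:
E_photon = hc/λ = 5.3859 eV
KE_max = E_photon - φ = 5.3859 - 1.64 = 3.7459 eV

Since eV_s = KE_max:
V_s = KE_max/e = 3.7459 V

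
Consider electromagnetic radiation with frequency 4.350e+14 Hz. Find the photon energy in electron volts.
1.7990 eV

Using E = hf:

E = hf = (6.626×10⁻³⁴ J·s)(4.350e+14 Hz)
E = 1.7990 eV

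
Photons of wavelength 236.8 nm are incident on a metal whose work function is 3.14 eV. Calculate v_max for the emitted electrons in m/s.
8.5862e+05 m/s

First, find the maximum kinetic energy:
E_photon = hc/λ = 5.2358 eV
KE_max = E_photon - φ = 5.2358 - 3.14 = 2.0958 eV

Convert to Joules: KE_max = 2.0958 × 1.602×10⁻¹⁹ J = 3.3579e-19 J

Then use KE = ½mv² to find velocity:
v = √(2·KE/m) = √(2 × 3.3579e-19 J / 9.109e-31 kg)
v = 8.5862e+05 m/s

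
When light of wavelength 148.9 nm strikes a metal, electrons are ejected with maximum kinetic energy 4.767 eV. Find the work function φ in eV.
3.56 eV

From Einstein's photoelectric equation: KE_max = hf - φ = hc/λ - φ

Rearranging for φ:
φ = hc/λ - KE_max

Calculate photon energy:
E_photon = hc/λ = 8.3267 eV

Therefore:
φ = 8.3267 - 4.767 = 3.56 eV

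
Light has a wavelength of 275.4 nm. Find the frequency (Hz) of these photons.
1.0886e+15 Hz

Using the wave equation: c = fλ

Solving for frequency:
f = c/λ = (3×10⁸ m/s) / (275.4×10⁻⁹ m)
f = 1.0886e+15 Hz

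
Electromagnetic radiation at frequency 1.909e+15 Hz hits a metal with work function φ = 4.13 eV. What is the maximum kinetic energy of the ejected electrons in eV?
3.7650 eV

Using Einstein's photoelectric equation: KE_max = hf - φ

First, calculate the photon energy:
E_photon = hf = (6.626×10⁻³⁴ J·s)(1.909e+15 Hz)
E_photon = 7.8950 eV

Then, the maximum kinetic energy:
KE_max = E_photon - φ = 7.8950 eV - 4.13 eV = 3.7650 eV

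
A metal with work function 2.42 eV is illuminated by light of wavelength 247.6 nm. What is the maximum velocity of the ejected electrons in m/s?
9.5403e+05 m/s

First, find the maximum kinetic energy:
E_photon = hc/λ = 5.0074 eV
KE_max = E_photon - φ = 5.0074 - 2.42 = 2.5874 eV

Convert to Joules: KE_max = 2.5874 × 1.602×10⁻¹⁹ J = 4.1455e-19 J

Then use KE = ½mv² to find velocity:
v = √(2·KE/m) = √(2 × 4.1455e-19 J / 9.109e-31 kg)
v = 9.5403e+05 m/s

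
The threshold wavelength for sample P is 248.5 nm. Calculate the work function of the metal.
4.99 eV

At the threshold wavelength, photon energy equals work function:
φ = hc/λ₀

Calculating:
φ = (6.626×10⁻³⁴ J·s)(3×10⁸ m/s) / (248.5×10⁻⁹ m)
φ = 4.99 eV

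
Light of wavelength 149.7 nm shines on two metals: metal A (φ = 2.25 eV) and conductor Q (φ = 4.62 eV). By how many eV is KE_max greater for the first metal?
2.3700 eV

Using KE_max = hc/λ - φ for each metal:

Photon energy: E = hc/λ = 8.2822 eV

For metal A (φ₁ = 2.25 eV):
KE₁ = E - φ₁ = 8.2822 - 2.25 = 6.0322 eV

For conductor Q (φ₂ = 4.62 eV):
KE₂ = E - φ₂ = 8.2822 - 4.62 = 3.6622 eV

Difference:
ΔKE = KE₁ - KE₂ = 6.0322 - 3.6622 = 2.3700 eV

Note: The difference equals the difference in work functions: 4.62 - 2.25 = 2.37 eV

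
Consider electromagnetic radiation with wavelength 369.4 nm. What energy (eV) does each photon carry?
3.3564 eV

Using E = hf = hc/λ:

E = hc/λ = (6.626×10⁻³⁴ J·s)(3×10⁸ m/s) / (369.4×10⁻⁹ m)
E = 3.3564 eV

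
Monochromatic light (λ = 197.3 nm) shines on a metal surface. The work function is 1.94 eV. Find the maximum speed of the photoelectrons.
1.2362e+06 m/s

First, find the maximum kinetic energy:
E_photon = hc/λ = 6.2840 eV
KE_max = E_photon - φ = 6.2840 - 1.94 = 4.3440 eV

Convert to Joules: KE_max = 4.3440 × 1.602×10⁻¹⁹ J = 6.9599e-19 J

Then use KE = ½mv² to find velocity:
v = √(2·KE/m) = √(2 × 6.9599e-19 J / 9.109e-31 kg)
v = 1.2362e+06 m/s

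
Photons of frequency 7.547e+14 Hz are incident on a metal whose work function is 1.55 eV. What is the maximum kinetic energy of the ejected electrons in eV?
1.5712 eV

Using Einstein's photoelectric equation: KE_max = hf - φ

First, calculate the photon energy:
E_photon = hf = (6.626×10⁻³⁴ J·s)(7.547e+14 Hz)
E_photon = 3.1212 eV

Then, the maximum kinetic energy:
KE_max = E_photon - φ = 3.1212 eV - 1.55 eV = 1.5712 eV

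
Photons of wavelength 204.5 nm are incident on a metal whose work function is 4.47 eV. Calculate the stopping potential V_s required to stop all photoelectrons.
1.5928 V

The stopping potential V_s satisfies: eV_s = KE_max

First, find KE_max using Einstein's equation:
E_photon = hc/λ = 6.0628 eV
KE_max = E_photon - φ = 6.0628 - 4.47 = 1.5928 eV

Since eV_s = KE_max:
V_s = KE_max/e = 1.5928 V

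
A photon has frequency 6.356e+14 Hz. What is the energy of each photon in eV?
2.6286 eV

Using E = hf:

E = hf = (6.626×10⁻³⁴ J·s)(6.356e+14 Hz)
E = 2.6286 eV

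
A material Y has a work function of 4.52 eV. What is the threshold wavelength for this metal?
274.30 nm

The threshold wavelength is when the photon energy equals the work function:
hc/λ₀ = φ

Solving for λ₀:
λ₀ = hc/φ = (6.626×10⁻³⁴ J·s)(3×10⁸ m/s) / (4.52 eV × 1.602×10⁻¹⁹ J/eV)
λ₀ = 274.30 nm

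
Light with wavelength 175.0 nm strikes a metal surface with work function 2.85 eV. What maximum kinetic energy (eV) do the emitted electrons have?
4.2348 eV

Using Einstein's photoelectric equation: KE_max = hf - φ = hc/λ - φ

First, calculate the photon energy:
E_photon = hc/λ = (6.626×10⁻³⁴ J·s)(3×10⁸ m/s) / (175.0×10⁻⁹ m)
E_photon = 7.0848 eV

Then, the maximum kinetic energy:
KE_max = E_photon - φ = 7.0848 eV - 2.85 eV = 4.2348 eV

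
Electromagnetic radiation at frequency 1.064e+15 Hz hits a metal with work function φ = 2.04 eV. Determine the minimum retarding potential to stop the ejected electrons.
2.3604 V

The stopping potential V_s satisfies: eV_s = KE_max

First, find KE_max using Einstein's equation:
E_photon = hf = (6.626×10⁻³⁴ J·s)(1.064e+15 Hz) = 4.4004 eV
KE_max = E_photon - φ = 4.4004 - 2.04 = 2.3604 eV

Since eV_s = KE_max:
V_s = KE_max/e = 2.3604 V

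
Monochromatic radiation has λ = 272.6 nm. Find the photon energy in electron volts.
4.5482 eV

Using E = hf = hc/λ:

E = hc/λ = (6.626×10⁻³⁴ J·s)(3×10⁸ m/s) / (272.6×10⁻⁹ m)
E = 4.5482 eV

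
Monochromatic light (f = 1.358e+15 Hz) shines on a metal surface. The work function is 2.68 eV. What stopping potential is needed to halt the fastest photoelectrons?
2.9362 V

The stopping potential V_s satisfies: eV_s = KE_max

First, find KE_max using Einstein's equation:
E_photon = hf = (6.626×10⁻³⁴ J·s)(1.358e+15 Hz) = 5.6162 eV
KE_max = E_photon - φ = 5.6162 - 2.68 = 2.9362 eV

Since eV_s = KE_max:
V_s = KE_max/e = 2.9362 V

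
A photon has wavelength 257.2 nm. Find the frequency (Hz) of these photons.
1.1656e+15 Hz

Using the wave equation: c = fλ

Solving for frequency:
f = c/λ = (3×10⁸ m/s) / (257.2×10⁻⁹ m)
f = 1.1656e+15 Hz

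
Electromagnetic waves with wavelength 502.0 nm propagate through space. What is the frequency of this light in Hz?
5.9720e+14 Hz

Using the wave equation: c = fλ

Solving for frequency:
f = c/λ = (3×10⁸ m/s) / (502.0×10⁻⁹ m)
f = 5.9720e+14 Hz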